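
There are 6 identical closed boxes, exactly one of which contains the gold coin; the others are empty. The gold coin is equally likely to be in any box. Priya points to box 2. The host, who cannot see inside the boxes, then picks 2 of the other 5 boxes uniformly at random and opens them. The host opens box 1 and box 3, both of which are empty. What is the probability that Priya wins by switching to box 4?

1/4

Because the host chose which boxes to open without knowing where the gold coin is, the choice is independent of the prize location. Learning that none of the 2 opened boxes holds the gold coin simply rules out those 2 locations and leaves the remaining 4 boxes still equally likely by symmetry.
So P(the gold coin in box 4) = 1/4.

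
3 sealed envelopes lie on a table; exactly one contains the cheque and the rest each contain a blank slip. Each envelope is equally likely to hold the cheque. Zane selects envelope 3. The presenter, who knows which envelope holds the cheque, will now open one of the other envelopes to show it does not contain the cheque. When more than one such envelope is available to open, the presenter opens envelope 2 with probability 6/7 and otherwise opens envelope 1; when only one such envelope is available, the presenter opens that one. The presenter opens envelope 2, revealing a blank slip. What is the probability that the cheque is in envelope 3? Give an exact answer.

Consider each possible location of the cheque in turn.
If it is in envelope 1 (prior 1/3): only envelope 2 is available, probability 1; weight (1/3)·1 = 1/3.
If it is in envelope 2 (prior 1/3): the presenter opened envelope 2, so this case is ruled out; weight (1/3)·0 = 0.
If it is in envelope 3 (prior 1/3): envelope 2 is available, opened with probability 6/7; weight (1/3)·(6/7) = 2/7.
The weights sum to 13/21.
So P(the cheque in envelope 3 | the presenter opened envelope 2) = (2/7) / (13/21) = 6/13.

6/13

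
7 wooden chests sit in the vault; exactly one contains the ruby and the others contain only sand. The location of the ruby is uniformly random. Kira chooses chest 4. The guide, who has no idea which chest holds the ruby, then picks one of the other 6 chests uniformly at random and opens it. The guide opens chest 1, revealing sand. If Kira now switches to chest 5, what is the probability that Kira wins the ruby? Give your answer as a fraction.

Because the guide chose which chest to open without knowing where the ruby is, the choice is independent of the prize location. Learning that chest 1 does not hold the ruby simply rules out that one location and leaves the remaining 6 chests still equally likely by symmetry.
So P(the ruby in chest 5) = 1/6.

1/6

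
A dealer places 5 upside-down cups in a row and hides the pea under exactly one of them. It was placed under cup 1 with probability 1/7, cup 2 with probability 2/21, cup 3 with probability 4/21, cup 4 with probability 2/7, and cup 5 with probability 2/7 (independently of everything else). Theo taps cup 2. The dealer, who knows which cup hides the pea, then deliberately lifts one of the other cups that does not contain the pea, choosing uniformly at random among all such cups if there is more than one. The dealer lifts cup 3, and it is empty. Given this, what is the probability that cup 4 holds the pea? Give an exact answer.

4/11

Consider each possible location of the pea in turn.
If it is under cup 1 (prior 1/7): the dealer has 3 equally likely choices, so probability 1/3; weight (1/7)·(1/3) = 1/21.
If it is under cup 2 (prior 2/21): the dealer has 4 equally likely choices, so probability 1/4; weight (2/21)·(1/4) = 1/42.
If it is under cup 3 (prior 4/21): the dealer opened cup 3, so this case is ruled out; weight (4/21)·0 = 0.
If it is under either of cups 4 and 5 (prior 2/7 each): the dealer has 3 equally likely choices, so probability 1/3; weight (2/7)·(1/3) = 2/21 each.
The weights sum to 11/42.
So P(the pea under cup 4 | the dealer opened cup 3) = (2/21) / (11/42) = 4/11.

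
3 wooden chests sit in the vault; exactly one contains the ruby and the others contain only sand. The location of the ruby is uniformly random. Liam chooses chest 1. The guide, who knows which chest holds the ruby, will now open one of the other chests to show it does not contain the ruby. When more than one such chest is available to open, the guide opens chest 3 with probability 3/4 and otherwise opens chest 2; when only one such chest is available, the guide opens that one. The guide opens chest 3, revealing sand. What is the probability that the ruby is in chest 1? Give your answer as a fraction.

Consider each possible location of the ruby in turn.
If it is in chest 1 (prior 1/3): chest 3 is available, opened with probability 3/4; weight (1/3)·(3/4) = 1/4.
If it is in chest 2 (prior 1/3): only chest 3 is available, probability 1; weight (1/3)·1 = 1/3.
If it is in chest 3 (prior 1/3): the guide opened chest 3, so this case is ruled out; weight (1/3)·0 = 0.
The weights sum to 7/12.
So P(the ruby in chest 1 | the guide opened chest 3) = (1/4) / (7/12) = 3/7.

3/7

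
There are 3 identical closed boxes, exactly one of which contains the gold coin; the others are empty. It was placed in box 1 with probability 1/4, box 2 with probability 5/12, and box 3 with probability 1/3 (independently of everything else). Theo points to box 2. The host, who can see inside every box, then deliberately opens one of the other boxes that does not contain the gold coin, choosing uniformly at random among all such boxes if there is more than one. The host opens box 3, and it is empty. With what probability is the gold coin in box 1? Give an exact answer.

Consider each possible location of the gold coin in turn.
If it is in box 1 (prior 1/4): the host has no choice, probability 1; weight (1/4)·1 = 1/4.
If it is in box 2 (prior 5/12): the host has 2 equally likely choices, so probability 1/2; weight (5/12)·(1/2) = 5/24.
If it is in box 3 (prior 1/3): the host opened box 3, so this case is ruled out; weight (1/3)·0 = 0.
The weights sum to 11/24.
So P(the gold coin in box 1 | the host opened box 3) = (1/4) / (11/24) = 6/11.

6/11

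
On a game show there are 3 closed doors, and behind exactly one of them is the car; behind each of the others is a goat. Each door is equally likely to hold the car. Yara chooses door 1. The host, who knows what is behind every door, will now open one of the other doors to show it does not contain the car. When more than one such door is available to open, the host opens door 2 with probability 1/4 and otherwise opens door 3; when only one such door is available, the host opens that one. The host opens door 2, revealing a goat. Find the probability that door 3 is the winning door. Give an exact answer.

4/5

Apply Bayes' rule, conditioning on where the car actually is.
If it is behind door 1 (prior 1/3): door 2 is available, opened with probability 1/4; weight (1/3)·(1/4) = 1/12.
If it is behind door 2 (prior 1/3): the host opened door 2, so this case is ruled out; weight (1/3)·0 = 0.
If it is behind door 3 (prior 1/3): only door 2 is available, probability 1; weight (1/3)·1 = 1/3.
The weights sum to 5/12.
So P(the car behind door 3 | the host opened door 2) = (1/3) / (5/12) = 4/5.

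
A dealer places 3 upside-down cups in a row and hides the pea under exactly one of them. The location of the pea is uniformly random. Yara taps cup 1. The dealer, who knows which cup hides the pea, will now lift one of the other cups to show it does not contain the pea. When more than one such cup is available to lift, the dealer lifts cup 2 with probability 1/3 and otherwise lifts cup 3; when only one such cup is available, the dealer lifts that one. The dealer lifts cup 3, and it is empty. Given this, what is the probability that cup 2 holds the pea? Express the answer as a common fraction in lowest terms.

3/5

Consider each possible location of the pea in turn.
If it is under cup 1 (prior 1/3): cup 2 is available but not opened, probability 2/3; weight (1/3)·(2/3) = 2/9.
If it is under cup 2 (prior 1/3): only cup 3 is available, probability 1; weight (1/3)·1 = 1/3.
If it is under cup 3 (prior 1/3): the dealer opened cup 3, so this case is ruled out; weight (1/3)·0 = 0.
The weights sum to 5/9.
So P(the pea under cup 2 | the dealer opened cup 3) = (1/3) / (5/9) = 3/5.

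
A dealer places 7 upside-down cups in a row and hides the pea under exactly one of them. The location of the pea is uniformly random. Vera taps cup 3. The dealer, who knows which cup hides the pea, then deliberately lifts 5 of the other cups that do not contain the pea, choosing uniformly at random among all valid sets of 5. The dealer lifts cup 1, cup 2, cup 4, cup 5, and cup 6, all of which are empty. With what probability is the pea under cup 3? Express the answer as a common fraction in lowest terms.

Consider each possible location of the pea in turn.
If it is under any of cups 1, 2, 4, 5, and 6 (prior 1/7 each): that cup was opened and seen not to hold the prize — ruled out; weight (1/7)·0 = 0 each.
If it is under cup 3 (prior 1/7): the dealer has 6 equally likely choices, so probability 1/6; weight (1/7)·(1/6) = 1/42.
If it is under cup 7 (prior 1/7): the dealer has no choice, probability 1; weight (1/7)·1 = 1/7.
The weights sum to 1/6.
So P(the pea under cup 3 | the dealer opened cup 1, cup 2, cup 4, cup 5, and cup 6) = (1/42) / (1/6) = 1/7.

1/7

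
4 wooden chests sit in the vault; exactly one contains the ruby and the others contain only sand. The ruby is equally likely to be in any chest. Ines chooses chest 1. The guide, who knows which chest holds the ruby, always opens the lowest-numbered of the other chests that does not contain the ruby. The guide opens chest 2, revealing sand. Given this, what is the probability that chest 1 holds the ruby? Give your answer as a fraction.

Apply Bayes' rule, conditioning on where the ruby actually is.
If it is in any of chests 1, 3, and 4 (prior 1/4 each): chest 2 is the lowest-numbered option available, probability 1; weight (1/4)·1 = 1/4 each.
If it is in chest 2 (prior 1/4): the guide opened chest 2, so this case is ruled out; weight (1/4)·0 = 0.
The weights sum to 3/4.
So P(the ruby in chest 1 | the guide opened chest 2) = (1/4) / (3/4) = 1/3.

1/3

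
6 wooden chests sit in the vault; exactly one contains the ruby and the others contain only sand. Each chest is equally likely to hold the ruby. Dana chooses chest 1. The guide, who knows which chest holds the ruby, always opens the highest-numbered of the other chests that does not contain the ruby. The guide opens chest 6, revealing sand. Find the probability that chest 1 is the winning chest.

1/5

Condition on the true location of the ruby.
If it is in any of chests 1, 2, 3, 4, and 5 (prior 1/6 each): chest 6 is the highest-numbered option available, probability 1; weight (1/6)·1 = 1/6 each.
If it is in chest 6 (prior 1/6): the guide opened chest 6, so this case is ruled out; weight (1/6)·0 = 0.
The weights sum to 5/6.
So P(the ruby in chest 1 | the guide opened chest 6) = (1/6) / (5/6) = 1/5.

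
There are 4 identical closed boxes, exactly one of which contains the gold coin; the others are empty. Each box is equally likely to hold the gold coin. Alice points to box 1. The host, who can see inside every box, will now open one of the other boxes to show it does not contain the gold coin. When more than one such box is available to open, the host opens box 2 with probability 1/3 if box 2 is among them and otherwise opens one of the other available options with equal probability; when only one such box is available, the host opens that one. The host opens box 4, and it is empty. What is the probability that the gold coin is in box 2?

Apply Bayes' rule, conditioning on where the gold coin actually is.
If it is in box 1 (prior 1/4): box 2 is available but not opened; box 4 gets probability (1 − 1/3)/2 = 1/3; weight (1/4)·(1/3) = 1/12.
If it is in box 2 (prior 1/4): box 2 holds the prize so is unavailable; the host chooses uniformly among the 2 others, probability 1/2; weight (1/4)·(1/2) = 1/8.
If it is in box 3 (prior 1/4): box 2 is available but not opened, probability 2/3; weight (1/4)·(2/3) = 1/6.
If it is in box 4 (prior 1/4): the host opened box 4, so this case is ruled out; weight (1/4)·0 = 0.
The weights sum to 3/8.
So P(the gold coin in box 2 | the host opened box 4) = (1/8) / (3/8) = 1/3.

1/3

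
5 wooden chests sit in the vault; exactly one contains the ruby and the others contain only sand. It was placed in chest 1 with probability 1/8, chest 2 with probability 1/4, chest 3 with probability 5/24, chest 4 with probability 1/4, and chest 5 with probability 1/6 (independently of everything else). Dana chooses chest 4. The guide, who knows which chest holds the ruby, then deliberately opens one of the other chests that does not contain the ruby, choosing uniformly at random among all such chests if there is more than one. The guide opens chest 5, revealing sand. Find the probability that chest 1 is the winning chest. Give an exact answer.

6/37

Condition on the true location of the ruby.
If it is in chest 1 (prior 1/8): the guide has 3 equally likely choices, so probability 1/3; weight (1/8)·(1/3) = 1/24.
If it is in chest 2 (prior 1/4): the guide has 3 equally likely choices, so probability 1/3; weight (1/4)·(1/3) = 1/12.
If it is in chest 3 (prior 5/24): the guide has 3 equally likely choices, so probability 1/3; weight (5/24)·(1/3) = 5/72.
If it is in chest 4 (prior 1/4): the guide has 4 equally likely choices, so probability 1/4; weight (1/4)·(1/4) = 1/16.
If it is in chest 5 (prior 1/6): the guide opened chest 5, so this case is ruled out; weight (1/6)·0 = 0.
The weights sum to 37/144.
So P(the ruby in chest 1 | the guide opened chest 5) = (1/24) / (37/144) = 6/37.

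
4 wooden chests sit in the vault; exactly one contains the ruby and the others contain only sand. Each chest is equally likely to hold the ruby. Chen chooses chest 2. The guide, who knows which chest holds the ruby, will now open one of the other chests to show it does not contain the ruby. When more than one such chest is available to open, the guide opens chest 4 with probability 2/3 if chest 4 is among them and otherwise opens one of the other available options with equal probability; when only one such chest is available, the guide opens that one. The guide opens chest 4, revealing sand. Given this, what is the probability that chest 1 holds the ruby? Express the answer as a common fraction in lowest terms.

1/3

Apply Bayes' rule, conditioning on where the ruby actually is.
If it is in any of chests 1, 2, and 3 (prior 1/4 each): chest 4 is available, opened with probability 2/3; weight (1/4)·(2/3) = 1/6 each.
If it is in chest 4 (prior 1/4): the guide opened chest 4, so this case is ruled out; weight (1/4)·0 = 0.
The weights sum to 1/2.
So P(the ruby in chest 1 | the guide opened chest 4) = (1/6) / (1/2) = 1/3.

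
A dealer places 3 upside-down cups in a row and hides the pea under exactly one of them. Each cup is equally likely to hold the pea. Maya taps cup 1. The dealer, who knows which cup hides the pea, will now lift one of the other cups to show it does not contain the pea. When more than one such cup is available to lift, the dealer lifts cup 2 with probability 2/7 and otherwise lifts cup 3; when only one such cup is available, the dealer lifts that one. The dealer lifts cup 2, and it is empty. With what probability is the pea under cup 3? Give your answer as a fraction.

Apply Bayes' rule, conditioning on where the pea actually is.
If it is under cup 1 (prior 1/3): cup 2 is available, opened with probability 2/7; weight (1/3)·(2/7) = 2/21.
If it is under cup 2 (prior 1/3): the dealer opened cup 2, so this case is ruled out; weight (1/3)·0 = 0.
If it is under cup 3 (prior 1/3): only cup 2 is available, probability 1; weight (1/3)·1 = 1/3.
The weights sum to 3/7.
So P(the pea under cup 3 | the dealer opened cup 2) = (1/3) / (3/7) = 7/9.

7/9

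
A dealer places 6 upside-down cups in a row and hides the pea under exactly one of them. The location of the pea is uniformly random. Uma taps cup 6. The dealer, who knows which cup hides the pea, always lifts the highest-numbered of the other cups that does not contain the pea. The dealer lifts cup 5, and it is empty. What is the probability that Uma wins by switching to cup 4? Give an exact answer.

Condition on the true location of the pea.
If it is under any of cups 1, 2, 3, 4, and 6 (prior 1/6 each): cup 5 is the highest-numbered option available, probability 1; weight (1/6)·1 = 1/6 each.
If it is under cup 5 (prior 1/6): the dealer opened cup 5, so this case is ruled out; weight (1/6)·0 = 0.
The weights sum to 5/6.
So P(the pea under cup 4 | the dealer opened cup 5) = (1/6) / (5/6) = 1/5.

1/5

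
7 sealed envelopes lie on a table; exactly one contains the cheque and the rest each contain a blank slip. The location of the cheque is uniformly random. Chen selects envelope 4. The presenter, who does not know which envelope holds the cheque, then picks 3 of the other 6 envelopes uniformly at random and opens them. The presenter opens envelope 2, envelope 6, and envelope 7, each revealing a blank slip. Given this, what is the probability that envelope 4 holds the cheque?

Consider each possible location of the cheque in turn.
If it is in any of envelopes 1, 3, 4, and 5 (prior 1/7 each): the presenter picks exactly this set with probability 1/20 regardless, and none is the prize; weight (1/7)·(1/20) = 1/140 each.
If it is in any of envelopes 2, 6, and 7 (prior 1/7 each): that envelope was opened and seen not to hold the prize — ruled out; weight (1/7)·0 = 0 each.
The weights sum to 1/35.
So P(the cheque in envelope 4 | the presenter opened envelope 2, envelope 6, and envelope 7) = (1/140) / (1/35) = 1/4.

1/4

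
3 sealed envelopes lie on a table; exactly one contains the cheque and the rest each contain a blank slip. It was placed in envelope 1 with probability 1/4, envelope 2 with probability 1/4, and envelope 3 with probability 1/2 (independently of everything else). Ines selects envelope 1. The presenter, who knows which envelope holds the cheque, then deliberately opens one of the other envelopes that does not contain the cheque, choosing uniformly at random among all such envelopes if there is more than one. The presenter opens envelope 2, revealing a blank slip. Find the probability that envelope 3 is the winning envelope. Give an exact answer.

Apply Bayes' rule, conditioning on where the cheque actually is.
If it is in envelope 1 (prior 1/4): the presenter has 2 equally likely choices, so probability 1/2; weight (1/4)·(1/2) = 1/8.
If it is in envelope 2 (prior 1/4): the presenter opened envelope 2, so this case is ruled out; weight (1/4)·0 = 0.
If it is in envelope 3 (prior 1/2): the presenter has no choice, probability 1; weight (1/2)·1 = 1/2.
The weights sum to 5/8.
So P(the cheque in envelope 3 | the presenter opened envelope 2) = (1/2) / (5/8) = 4/5.

4/5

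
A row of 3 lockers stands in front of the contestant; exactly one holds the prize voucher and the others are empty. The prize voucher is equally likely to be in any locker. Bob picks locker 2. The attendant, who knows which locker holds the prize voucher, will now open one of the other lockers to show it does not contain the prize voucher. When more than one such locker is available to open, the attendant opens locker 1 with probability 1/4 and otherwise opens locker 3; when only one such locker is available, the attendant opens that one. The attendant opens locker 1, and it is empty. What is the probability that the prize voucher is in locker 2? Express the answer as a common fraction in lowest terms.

1/5

Consider each possible location of the prize voucher in turn.
If it is in locker 1 (prior 1/3): the attendant opened locker 1, so this case is ruled out; weight (1/3)·0 = 0.
If it is in locker 2 (prior 1/3): locker 1 is available, opened with probability 1/4; weight (1/3)·(1/4) = 1/12.
If it is in locker 3 (prior 1/3): only locker 1 is available, probability 1; weight (1/3)·1 = 1/3.
The weights sum to 5/12.
So P(the prize voucher in locker 2 | the attendant opened locker 1) = (1/12) / (5/12) = 1/5.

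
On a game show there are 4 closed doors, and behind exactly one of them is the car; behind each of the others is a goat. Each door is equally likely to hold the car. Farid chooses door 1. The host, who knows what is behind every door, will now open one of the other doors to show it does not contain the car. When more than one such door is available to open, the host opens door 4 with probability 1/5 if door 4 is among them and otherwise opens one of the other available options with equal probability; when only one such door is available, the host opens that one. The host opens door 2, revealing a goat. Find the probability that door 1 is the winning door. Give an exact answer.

4/17

Condition on the true location of the car.
If it is behind door 1 (prior 1/4): door 4 is available but not opened; door 2 gets probability (1 − 1/5)/2 = 2/5; weight (1/4)·(2/5) = 1/10.
If it is behind door 2 (prior 1/4): the host opened door 2, so this case is ruled out; weight (1/4)·0 = 0.
If it is behind door 3 (prior 1/4): door 4 is available but not opened, probability 4/5; weight (1/4)·(4/5) = 1/5.
If it is behind door 4 (prior 1/4): door 4 holds the prize so is unavailable; the host chooses uniformly among the 2 others, probability 1/2; weight (1/4)·(1/2) = 1/8.
The weights sum to 17/40.
So P(the car behind door 1 | the host opened door 2) = (1/10) / (17/40) = 4/17.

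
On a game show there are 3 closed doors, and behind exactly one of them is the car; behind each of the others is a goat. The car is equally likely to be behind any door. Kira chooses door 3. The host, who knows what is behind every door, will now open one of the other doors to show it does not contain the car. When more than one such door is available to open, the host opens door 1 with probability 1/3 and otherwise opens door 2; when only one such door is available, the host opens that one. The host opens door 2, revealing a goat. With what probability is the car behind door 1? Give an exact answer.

Condition on the true location of the car.
If it is behind door 1 (prior 1/3): only door 2 is available, probability 1; weight (1/3)·1 = 1/3.
If it is behind door 2 (prior 1/3): the host opened door 2, so this case is ruled out; weight (1/3)·0 = 0.
If it is behind door 3 (prior 1/3): door 1 is available but not opened, probability 2/3; weight (1/3)·(2/3) = 2/9.
The weights sum to 5/9.
So P(the car behind door 1 | the host opened door 2) = (1/3) / (5/9) = 3/5.

3/5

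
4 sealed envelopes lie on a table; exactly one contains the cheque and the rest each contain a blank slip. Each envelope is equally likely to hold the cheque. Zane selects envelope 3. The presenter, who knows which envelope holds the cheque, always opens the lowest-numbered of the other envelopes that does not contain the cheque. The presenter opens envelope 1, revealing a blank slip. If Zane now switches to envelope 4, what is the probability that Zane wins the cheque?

Apply Bayes' rule, conditioning on where the cheque actually is.
If it is in envelope 1 (prior 1/4): the presenter opened envelope 1, so this case is ruled out; weight (1/4)·0 = 0.
If it is in any of envelopes 2, 3, and 4 (prior 1/4 each): envelope 1 is the lowest-numbered option available, probability 1; weight (1/4)·1 = 1/4 each.
The weights sum to 3/4.
So P(the cheque in envelope 4 | the presenter opened envelope 1) = (1/4) / (3/4) = 1/3.

1/3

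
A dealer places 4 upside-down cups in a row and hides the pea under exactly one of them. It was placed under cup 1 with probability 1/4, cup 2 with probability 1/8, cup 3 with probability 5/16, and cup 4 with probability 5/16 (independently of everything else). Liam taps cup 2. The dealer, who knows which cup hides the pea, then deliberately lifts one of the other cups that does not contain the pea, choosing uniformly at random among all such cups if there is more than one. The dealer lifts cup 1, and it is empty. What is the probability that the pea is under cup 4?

Condition on the true location of the pea.
If it is under cup 1 (prior 1/4): the dealer opened cup 1, so this case is ruled out; weight (1/4)·0 = 0.
If it is under cup 2 (prior 1/8): the dealer has 3 equally likely choices, so probability 1/3; weight (1/8)·(1/3) = 1/24.
If it is under either of cups 3 and 4 (prior 5/16 each): the dealer has 2 equally likely choices, so probability 1/2; weight (5/16)·(1/2) = 5/32 each.
The weights sum to 17/48.
So P(the pea under cup 4 | the dealer opened cup 1) = (5/32) / (17/48) = 15/34.

15/34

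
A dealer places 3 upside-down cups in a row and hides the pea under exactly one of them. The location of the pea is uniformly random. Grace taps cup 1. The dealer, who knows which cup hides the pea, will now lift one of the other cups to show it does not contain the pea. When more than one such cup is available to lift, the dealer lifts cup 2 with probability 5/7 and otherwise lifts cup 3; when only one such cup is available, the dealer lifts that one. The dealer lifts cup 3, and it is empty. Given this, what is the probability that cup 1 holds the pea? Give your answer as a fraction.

Consider each possible location of the pea in turn.
If it is under cup 1 (prior 1/3): cup 2 is available but not opened, probability 2/7; weight (1/3)·(2/7) = 2/21.
If it is under cup 2 (prior 1/3): only cup 3 is available, probability 1; weight (1/3)·1 = 1/3.
If it is under cup 3 (prior 1/3): the dealer opened cup 3, so this case is ruled out; weight (1/3)·0 = 0.
The weights sum to 3/7.
So P(the pea under cup 1 | the dealer opened cup 3) = (2/21) / (3/7) = 2/9.

2/9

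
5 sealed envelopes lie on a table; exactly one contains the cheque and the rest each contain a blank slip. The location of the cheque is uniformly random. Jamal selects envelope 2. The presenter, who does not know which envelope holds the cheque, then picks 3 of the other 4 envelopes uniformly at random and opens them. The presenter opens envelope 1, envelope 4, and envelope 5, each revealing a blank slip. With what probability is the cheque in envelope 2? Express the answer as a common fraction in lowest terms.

1/2

Consider each possible location of the cheque in turn.
If it is in any of envelopes 1, 4, and 5 (prior 1/5 each): that envelope was opened and seen not to hold the prize — ruled out; weight (1/5)·0 = 0 each.
If it is in either of envelopes 2 and 3 (prior 1/5 each): the presenter picks exactly this set with probability 1/4 regardless, and none is the prize; weight (1/5)·(1/4) = 1/20 each.
The weights sum to 1/10.
So P(the cheque in envelope 2 | the presenter opened envelope 1, envelope 4, and envelope 5) = (1/20) / (1/10) = 1/2.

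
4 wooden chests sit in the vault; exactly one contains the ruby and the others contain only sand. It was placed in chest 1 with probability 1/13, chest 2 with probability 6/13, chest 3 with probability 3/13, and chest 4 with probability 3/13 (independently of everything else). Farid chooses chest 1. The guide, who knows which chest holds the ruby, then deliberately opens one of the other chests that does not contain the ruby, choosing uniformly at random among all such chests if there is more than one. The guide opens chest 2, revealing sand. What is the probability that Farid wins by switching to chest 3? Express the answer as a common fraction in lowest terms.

Condition on the true location of the ruby.
If it is in chest 1 (prior 1/13): the guide has 3 equally likely choices, so probability 1/3; weight (1/13)·(1/3) = 1/39.
If it is in chest 2 (prior 6/13): the guide opened chest 2, so this case is ruled out; weight (6/13)·0 = 0.
If it is in either of chests 3 and 4 (prior 3/13 each): the guide has 2 equally likely choices, so probability 1/2; weight (3/13)·(1/2) = 3/26 each.
The weights sum to 10/39.
So P(the ruby in chest 3 | the guide opened chest 2) = (3/26) / (10/39) = 9/20.

9/20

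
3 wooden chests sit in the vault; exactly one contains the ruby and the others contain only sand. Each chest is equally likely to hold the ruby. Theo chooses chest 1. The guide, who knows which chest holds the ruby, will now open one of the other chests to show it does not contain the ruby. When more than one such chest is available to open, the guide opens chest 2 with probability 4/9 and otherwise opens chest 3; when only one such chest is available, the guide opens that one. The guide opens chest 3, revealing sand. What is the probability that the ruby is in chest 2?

Condition on the true location of the ruby.
If it is in chest 1 (prior 1/3): chest 2 is available but not opened, probability 5/9; weight (1/3)·(5/9) = 5/27.
If it is in chest 2 (prior 1/3): only chest 3 is available, probability 1; weight (1/3)·1 = 1/3.
If it is in chest 3 (prior 1/3): the guide opened chest 3, so this case is ruled out; weight (1/3)·0 = 0.
The weights sum to 14/27.
So P(the ruby in chest 2 | the guide opened chest 3) = (1/3) / (14/27) = 9/14.

9/14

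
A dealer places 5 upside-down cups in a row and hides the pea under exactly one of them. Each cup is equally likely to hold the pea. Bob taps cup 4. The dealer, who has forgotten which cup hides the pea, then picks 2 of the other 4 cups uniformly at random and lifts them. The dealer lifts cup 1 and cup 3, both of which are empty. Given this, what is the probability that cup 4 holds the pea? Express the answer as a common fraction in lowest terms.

Because the dealer chose which cups to lift without knowing where the pea is, the choice is independent of the prize location. Learning that none of the 2 opened cups holds the pea simply rules out those 2 locations and leaves the remaining 3 cups still equally likely by symmetry.
So P(the pea under cup 4) = 1/3.

1/3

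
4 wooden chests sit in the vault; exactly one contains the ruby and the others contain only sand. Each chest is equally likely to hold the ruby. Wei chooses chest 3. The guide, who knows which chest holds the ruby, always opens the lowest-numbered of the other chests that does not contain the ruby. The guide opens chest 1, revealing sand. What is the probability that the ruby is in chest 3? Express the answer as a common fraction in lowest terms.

Condition on the true location of the ruby.
If it is in chest 1 (prior 1/4): the guide opened chest 1, so this case is ruled out; weight (1/4)·0 = 0.
If it is in any of chests 2, 3, and 4 (prior 1/4 each): chest 1 is the lowest-numbered option available, probability 1; weight (1/4)·1 = 1/4 each.
The weights sum to 3/4.
So P(the ruby in chest 3 | the guide opened chest 1) = (1/4) / (3/4) = 1/3.

1/3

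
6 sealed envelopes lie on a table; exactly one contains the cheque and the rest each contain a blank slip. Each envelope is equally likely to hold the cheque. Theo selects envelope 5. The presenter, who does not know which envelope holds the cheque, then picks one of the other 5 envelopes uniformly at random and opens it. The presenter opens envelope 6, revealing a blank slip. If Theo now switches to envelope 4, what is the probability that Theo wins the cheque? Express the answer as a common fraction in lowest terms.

1/5

Condition on the true location of the cheque.
If it is in any of envelopes 1, 2, 3, 4, and 5 (prior 1/6 each): the presenter picks envelope 6 with probability 1/5 regardless, and it is not the prize; weight (1/6)·(1/5) = 1/30 each.
If it is in envelope 6 (prior 1/6): the presenter opened envelope 6, so this case is ruled out; weight (1/6)·0 = 0.
The weights sum to 1/6.
So P(the cheque in envelope 4 | the presenter opened envelope 6) = (1/30) / (1/6) = 1/5.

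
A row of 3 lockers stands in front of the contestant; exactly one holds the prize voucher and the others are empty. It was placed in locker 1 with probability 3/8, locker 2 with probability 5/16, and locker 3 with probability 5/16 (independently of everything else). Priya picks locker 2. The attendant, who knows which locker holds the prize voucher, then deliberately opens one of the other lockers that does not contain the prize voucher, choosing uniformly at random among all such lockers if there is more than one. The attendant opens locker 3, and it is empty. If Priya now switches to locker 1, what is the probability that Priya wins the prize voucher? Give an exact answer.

Condition on the true location of the prize voucher.
If it is in locker 1 (prior 3/8): the attendant has no choice, probability 1; weight (3/8)·1 = 3/8.
If it is in locker 2 (prior 5/16): the attendant has 2 equally likely choices, so probability 1/2; weight (5/16)·(1/2) = 5/32.
If it is in locker 3 (prior 5/16): the attendant opened locker 3, so this case is ruled out; weight (5/16)·0 = 0.
The weights sum to 17/32.
So P(the prize voucher in locker 1 | the attendant opened locker 3) = (3/8) / (17/32) = 12/17.

12/17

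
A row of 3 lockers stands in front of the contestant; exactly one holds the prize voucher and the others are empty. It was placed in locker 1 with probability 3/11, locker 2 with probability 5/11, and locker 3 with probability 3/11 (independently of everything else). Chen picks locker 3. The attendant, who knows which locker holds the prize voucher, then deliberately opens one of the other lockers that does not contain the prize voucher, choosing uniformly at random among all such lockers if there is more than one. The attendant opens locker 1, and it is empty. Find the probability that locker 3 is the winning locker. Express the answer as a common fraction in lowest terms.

3/13

Consider each possible location of the prize voucher in turn.
If it is in locker 1 (prior 3/11): the attendant opened locker 1, so this case is ruled out; weight (3/11)·0 = 0.
If it is in locker 2 (prior 5/11): the attendant has no choice, probability 1; weight (5/11)·1 = 5/11.
If it is in locker 3 (prior 3/11): the attendant has 2 equally likely choices, so probability 1/2; weight (3/11)·(1/2) = 3/22.
The weights sum to 13/22.
So P(the prize voucher in locker 3 | the attendant opened locker 1) = (3/22) / (13/22) = 3/13.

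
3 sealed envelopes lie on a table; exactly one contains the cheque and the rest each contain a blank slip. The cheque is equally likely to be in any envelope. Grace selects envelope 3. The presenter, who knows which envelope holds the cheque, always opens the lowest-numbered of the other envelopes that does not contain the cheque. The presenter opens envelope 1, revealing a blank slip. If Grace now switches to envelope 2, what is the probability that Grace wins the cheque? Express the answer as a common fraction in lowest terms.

Consider each possible location of the cheque in turn.
If it is in envelope 1 (prior 1/3): the presenter opened envelope 1, so this case is ruled out; weight (1/3)·0 = 0.
If it is in either of envelopes 2 and 3 (prior 1/3 each): envelope 1 is the lowest-numbered option available, probability 1; weight (1/3)·1 = 1/3 each.
The weights sum to 2/3.
So P(the cheque in envelope 2 | the presenter opened envelope 1) = (1/3) / (2/3) = 1/2.

1/2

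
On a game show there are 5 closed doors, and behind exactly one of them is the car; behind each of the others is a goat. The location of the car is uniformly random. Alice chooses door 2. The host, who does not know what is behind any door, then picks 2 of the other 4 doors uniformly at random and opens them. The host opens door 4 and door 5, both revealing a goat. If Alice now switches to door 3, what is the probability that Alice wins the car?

Consider each possible location of the car in turn.
If it is behind any of doors 1, 2, and 3 (prior 1/5 each): the host picks exactly this set with probability 1/6 regardless, and none is the prize; weight (1/5)·(1/6) = 1/30 each.
If it is behind either of doors 4 and 5 (prior 1/5 each): that door was opened and seen not to hold the prize — ruled out; weight (1/5)·0 = 0 each.
The weights sum to 1/10.
So P(the car behind door 3 | the host opened door 4 and door 5) = (1/30) / (1/10) = 1/3.

1/3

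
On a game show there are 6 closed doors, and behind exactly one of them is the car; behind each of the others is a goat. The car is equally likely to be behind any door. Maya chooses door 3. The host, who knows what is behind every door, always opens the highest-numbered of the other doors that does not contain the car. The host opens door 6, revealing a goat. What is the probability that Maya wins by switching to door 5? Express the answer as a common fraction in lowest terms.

Apply Bayes' rule, conditioning on where the car actually is.
If it is behind any of doors 1, 2, 3, 4, and 5 (prior 1/6 each): door 6 is the highest-numbered option available, probability 1; weight (1/6)·1 = 1/6 each.
If it is behind door 6 (prior 1/6): the host opened door 6, so this case is ruled out; weight (1/6)·0 = 0.
The weights sum to 5/6.
So P(the car behind door 5 | the host opened door 6) = (1/6) / (5/6) = 1/5.

1/5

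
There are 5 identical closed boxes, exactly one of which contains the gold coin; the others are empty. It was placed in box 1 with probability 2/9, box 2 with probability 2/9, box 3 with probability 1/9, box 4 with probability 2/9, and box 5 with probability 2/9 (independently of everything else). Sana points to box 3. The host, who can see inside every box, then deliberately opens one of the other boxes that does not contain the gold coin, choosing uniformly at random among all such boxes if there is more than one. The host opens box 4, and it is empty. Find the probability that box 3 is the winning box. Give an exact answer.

Condition on the true location of the gold coin.
If it is in any of boxes 1, 2, and 5 (prior 2/9 each): the host has 3 equally likely choices, so probability 1/3; weight (2/9)·(1/3) = 2/27 each.
If it is in box 3 (prior 1/9): the host has 4 equally likely choices, so probability 1/4; weight (1/9)·(1/4) = 1/36.
If it is in box 4 (prior 2/9): the host opened box 4, so this case is ruled out; weight (2/9)·0 = 0.
The weights sum to 1/4.
So P(the gold coin in box 3 | the host opened box 4) = (1/36) / (1/4) = 1/9.

1/9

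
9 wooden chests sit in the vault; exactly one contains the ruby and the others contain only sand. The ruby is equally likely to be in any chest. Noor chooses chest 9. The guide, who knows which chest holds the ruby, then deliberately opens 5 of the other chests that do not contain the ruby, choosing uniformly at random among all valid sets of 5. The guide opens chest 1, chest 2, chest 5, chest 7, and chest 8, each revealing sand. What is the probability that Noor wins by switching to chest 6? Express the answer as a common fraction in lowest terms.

8/27

Apply Bayes' rule, conditioning on where the ruby actually is.
If it is in any of chests 1, 2, 5, 7, and 8 (prior 1/9 each): that chest was opened and seen not to hold the prize — ruled out; weight (1/9)·0 = 0 each.
If it is in any of chests 3, 4, and 6 (prior 1/9 each): the guide has 21 equally likely choices, so probability 1/21; weight (1/9)·(1/21) = 1/189 each.
If it is in chest 9 (prior 1/9): the guide has 56 equally likely choices, so probability 1/56; weight (1/9)·(1/56) = 1/504.
The weights sum to 1/56.
So P(the ruby in chest 6 | the guide opened chest 1, chest 2, chest 5, chest 7, and chest 8) = (1/189) / (1/56) = 8/27.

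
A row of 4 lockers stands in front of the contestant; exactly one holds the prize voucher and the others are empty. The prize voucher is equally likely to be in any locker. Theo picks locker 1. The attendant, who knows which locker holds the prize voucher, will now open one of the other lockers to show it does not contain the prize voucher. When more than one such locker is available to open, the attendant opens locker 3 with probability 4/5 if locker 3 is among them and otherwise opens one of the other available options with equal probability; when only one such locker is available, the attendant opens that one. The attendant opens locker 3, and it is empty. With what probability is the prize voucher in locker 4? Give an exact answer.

1/3

Consider each possible location of the prize voucher in turn.
If it is in any of lockers 1, 2, and 4 (prior 1/4 each): locker 3 is available, opened with probability 4/5; weight (1/4)·(4/5) = 1/5 each.
If it is in locker 3 (prior 1/4): the attendant opened locker 3, so this case is ruled out; weight (1/4)·0 = 0.
The weights sum to 3/5.
So P(the prize voucher in locker 4 | the attendant opened locker 3) = (1/5) / (3/5) = 1/3.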